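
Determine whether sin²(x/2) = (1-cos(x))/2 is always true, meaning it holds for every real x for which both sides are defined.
Claim: sin²(x/2) = (1-cos(x))/2.
Reasoning: Use cos(2θ) = 1 - 2sin²θ with θ = x/2: cos(x) = 1 - 2sin²(x/2). Solving for sin²(x/2) gives (1 - cos(x))/2.
So the two sides agree for every real x for which both sides are defined.

Conclusion: Yes, this is an identity.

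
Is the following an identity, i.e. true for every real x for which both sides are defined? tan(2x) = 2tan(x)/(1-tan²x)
Claim: tan(2x) = 2tan(x)/(1-tan²x).
Reasoning: tan(2x) = sin(2x)/cos(2x) = 2sin(x)cos(x) / (cos²x - sin²x). Divide numerator and denominator by cos²x: 2tan(x) / (1 - tan²x).
So the two sides agree for every real x for which both sides are defined.

Conclusion: Yes, this is an identity.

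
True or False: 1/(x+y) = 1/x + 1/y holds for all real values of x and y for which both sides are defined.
Claim: 1/(x+y) = 1/x + 1/y.
Test a specific point where both sides are defined: x = 3/2, y = 1.
LHS = 1/(x+y) ≈ 0.4000
RHS = 1/x + 1/y ≈ 1.6667
Since 0.4000 ≠ 1.6667, the equation fails at this point, so it cannot hold for all real values of x and y for which both sides are defined.
1/x + 1/y = (x+y)/(xy), which is not 1/(x+y).

Conclusion: False.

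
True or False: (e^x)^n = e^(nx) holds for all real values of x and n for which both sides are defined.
True.

Claim: (e^x)^n = e^(nx).
Reasoning: e^x is a positive real number, and for a positive base B and real exponent n, B^n = e^(n·ln B). With B = e^x, ln B = x, so (e^x)^n = e^(n·x).
So the two sides agree for all real values of x and n for which both sides are defined.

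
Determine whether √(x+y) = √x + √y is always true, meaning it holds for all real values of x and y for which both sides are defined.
No, this is NOT an identity.

Claim: √(x+y) = √x + √y.
Test a specific point where both sides are defined: x = 2, y = 3.
LHS = √(x+y) ≈ 2.2361
RHS = √x + √y ≈ 3.1463
Since 2.2361 ≠ 3.1463, the equation fails at this point, so it cannot hold for all real values of x and y for which both sides are defined.
Squaring the right side gives x + 2√(xy) + y, not x + y.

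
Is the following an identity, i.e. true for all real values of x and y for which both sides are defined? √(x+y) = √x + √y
Claim: √(x+y) = √x + √y.
Test a specific point where both sides are defined: x = 4, y = 2.
LHS = √(x+y) ≈ 2.4495
RHS = √x + √y ≈ 3.4142
Since 2.4495 ≠ 3.4142, the equation fails at this point, so it cannot hold for all real values of x and y for which both sides are defined.
Squaring the right side gives x + 2√(xy) + y, not x + y.

Conclusion: No, this is NOT an identity.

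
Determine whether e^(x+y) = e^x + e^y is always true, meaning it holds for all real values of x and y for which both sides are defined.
No, this is NOT an identity.

Claim: e^(x+y) = e^x + e^y.
Test a specific point where both sides are defined: x = 3, y = 2.
LHS = e^(x+y) ≈ 148.4132
RHS = e^x + e^y ≈ 27.4746
Since 148.4132 ≠ 27.4746, the equation fails at this point, so it cannot hold for all real values of x and y for which both sides are defined.
The correct rule is e^(x+y) = e^x · e^y (a product, not a sum).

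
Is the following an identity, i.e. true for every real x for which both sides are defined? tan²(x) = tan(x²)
No, this is NOT an identity.

Claim: tan²(x) = tan(x²).
Test a specific point where both sides are defined: x = π/4.
LHS = tan²(x) ≈ 1.0000
RHS = tan(x²) ≈ 0.7092
Since 1.0000 ≠ 0.7092, the equation fails at this point, so it cannot hold for every real x for which both sides are defined.
tan²(x) means (tan x)², squaring the output; tan(x²) squares the input. These are different functions.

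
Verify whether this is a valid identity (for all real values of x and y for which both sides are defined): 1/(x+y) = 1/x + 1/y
No, this is NOT an identity.

Claim: 1/(x+y) = 1/x + 1/y.
Test a specific point where both sides are defined: x = 5, y = -2.
LHS = 1/(x+y) ≈ 0.3333
RHS = 1/x + 1/y ≈ -0.3000
Since 0.3333 ≠ -0.3000, the equation fails at this point, so it cannot hold for all real values of x and y for which both sides are defined.
1/x + 1/y = (x+y)/(xy), which is not 1/(x+y).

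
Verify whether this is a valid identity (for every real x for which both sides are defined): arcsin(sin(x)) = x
Claim: arcsin(sin(x)) = x.
Test a specific point where both sides are defined: x = 3π/4.
LHS = arcsin(sin(x)) ≈ 0.7854
RHS = x ≈ 2.3562
Since 0.7854 ≠ 2.3562, the equation fails at this point, so it cannot hold for every real x for which both sides are defined.
arcsin only returns values in [-π/2, π/2], so arcsin(sin(x)) = x holds only for x in that interval, not for all real x.

Conclusion: No, this is NOT an identity.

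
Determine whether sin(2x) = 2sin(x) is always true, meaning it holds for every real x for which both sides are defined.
No, this is NOT an identity.

Claim: sin(2x) = 2sin(x).
Test a specific point where both sides are defined: x = 2π/3.
LHS = sin(2x) ≈ -0.8660
RHS = 2sin(x) ≈ 1.7321
Since -0.8660 ≠ 1.7321, the equation fails at this point, so it cannot hold for every real x for which both sides are defined.
The correct double-angle formula is sin(2x) = 2sin(x)cos(x).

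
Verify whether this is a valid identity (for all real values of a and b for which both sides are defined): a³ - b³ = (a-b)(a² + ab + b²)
Yes, this is an identity.

Claim: a³ - b³ = (a-b)(a² + ab + b²).
Reasoning: Expand the right side: (a-b)(a² + ab + b²) = a³ + a²b + ab² - a²b - ab² - b³ = a³ - b³ (the middle terms cancel in pairs).
So the two sides agree for all real values of a and b for which both sides are defined.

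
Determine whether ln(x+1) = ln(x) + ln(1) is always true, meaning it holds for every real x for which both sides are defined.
No, this is NOT an identity.

Claim: ln(x+1) = ln(x) + ln(1).
Test a specific point where both sides are defined: x = 5.
LHS = ln(x+1) ≈ 1.7918
RHS = ln(x) + ln(1) ≈ 1.6094
Since 1.7918 ≠ 1.6094, the equation fails at this point, so it cannot hold for every real x for which both sides are defined.
ln(1) = 0, so the right side is just ln(x), which differs from ln(x+1).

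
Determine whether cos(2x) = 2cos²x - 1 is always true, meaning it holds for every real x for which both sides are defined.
Claim: cos(2x) = 2cos²x - 1.
Reasoning: cos(2x) = cos²x - sin²x. Replace sin²x by 1 - cos²x: cos²x - (1 - cos²x) = 2cos²x - 1.
So the two sides agree for every real x for which both sides are defined.

Conclusion: Yes, this is an identity.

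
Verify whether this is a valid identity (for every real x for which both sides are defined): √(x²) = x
Claim: √(x²) = x.
Test a specific point where both sides are defined: x = -1.
LHS = √(x²) ≈ 1.0000
RHS = x ≈ -1.0000
Since 1.0000 ≠ -1.0000, the equation fails at this point, so it cannot hold for every real x for which both sides are defined.
√(x²) = |x|, which differs from x whenever x < 0 (both sides are defined for every real x).

Conclusion: No, this is NOT an identity.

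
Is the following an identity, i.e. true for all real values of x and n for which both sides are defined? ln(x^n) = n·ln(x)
Claim: ln(x^n) = n·ln(x).
Reasoning: The right side requires x > 0. For x > 0, x^n = (e^(ln x))^n = e^(n·ln x), so taking ln of both sides gives ln(x^n) = n·ln(x).
So the two sides agree for all real values of x and n for which both sides are defined.

Conclusion: Yes, this is an identity.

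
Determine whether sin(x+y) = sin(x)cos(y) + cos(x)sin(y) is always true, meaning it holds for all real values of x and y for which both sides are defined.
Yes, this is an identity.

Claim: sin(x+y) = sin(x)cos(y) + cos(x)sin(y).
Reasoning: By Euler's formula e^(i(x+y)) = e^(ix)·e^(iy) = (cos x + i·sin x)(cos y + i·sin y). The imaginary part of the left side is sin(x+y); the imaginary part of the product is sin(x)cos(y) + cos(x)sin(y).
So the two sides agree for all real values of x and y for which both sides are defined.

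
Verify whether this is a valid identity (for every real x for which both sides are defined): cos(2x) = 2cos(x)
No, this is NOT an identity.

Claim: cos(2x) = 2cos(x).
Test a specific point where both sides are defined: x = -π/3.
LHS = cos(2x) ≈ -0.5000
RHS = 2cos(x) ≈ 1.0000
Since -0.5000 ≠ 1.0000, the equation fails at this point, so it cannot hold for every real x for which both sides are defined.
The correct double-angle formula is cos(2x) = cos²x - sin²x.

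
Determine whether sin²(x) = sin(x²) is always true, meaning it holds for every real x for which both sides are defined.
No, this is NOT an identity.

Claim: sin²(x) = sin(x²).
Test a specific point where both sides are defined: x = -π/6.
LHS = sin²(x) ≈ 0.2500
RHS = sin(x²) ≈ 0.2707
Since 0.2500 ≠ 0.2707, the equation fails at this point, so it cannot hold for every real x for which both sides are defined.
sin²(x) means (sin x)², squaring the output; sin(x²) squares the input. These are different functions.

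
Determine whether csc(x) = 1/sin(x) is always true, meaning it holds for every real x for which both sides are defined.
Claim: csc(x) = 1/sin(x).
Reasoning: csc(x) is by definition the reciprocal of sin(x), wherever sin(x) ≠ 0.
So the two sides agree for every real x for which both sides are defined.

Conclusion: Yes, this is an identity.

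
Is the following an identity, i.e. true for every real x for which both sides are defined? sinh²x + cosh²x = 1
Claim: sinh²x + cosh²x = 1.
Test a specific point where both sides are defined: x = 1.
LHS = sinh²x + cosh²x ≈ 3.7622
RHS = 1 ≈ 1.0000
Since 3.7622 ≠ 1.0000, the equation fails at this point, so it cannot hold for every real x for which both sides are defined.
The correct hyperbolic identity is cosh²x - sinh²x = 1 (a difference); the sum sinh²x + cosh²x equals cosh(2x).

Conclusion: No, this is NOT an identity.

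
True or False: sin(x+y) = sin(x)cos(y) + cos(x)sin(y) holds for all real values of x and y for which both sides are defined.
True.

Claim: sin(x+y) = sin(x)cos(y) + cos(x)sin(y).
Reasoning: By Euler's formula e^(i(x+y)) = e^(ix)·e^(iy) = (cos x + i·sin x)(cos y + i·sin y). The imaginary part of the left side is sin(x+y); the imaginary part of the product is sin(x)cos(y) + cos(x)sin(y).
So the two sides agree for all real values of x and y for which both sides are defined.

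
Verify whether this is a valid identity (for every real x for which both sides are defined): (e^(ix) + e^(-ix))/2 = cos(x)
Claim: (e^(ix) + e^(-ix))/2 = cos(x).
Reasoning: By Euler's formula e^(ix) = cos(x) + i·sin(x) and e^(-ix) = cos(x) - i·sin(x). Adding cancels the sine terms: e^(ix) + e^(-ix) = 2cos(x); divide by 2.
So the two sides agree for every real x for which both sides are defined.

Conclusion: Yes, this is an identity.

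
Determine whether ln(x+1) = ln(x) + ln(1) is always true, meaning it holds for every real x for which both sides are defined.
No, this is NOT an identity.

Claim: ln(x+1) = ln(x) + ln(1).
Test a specific point where both sides are defined: x = 2.
LHS = ln(x+1) ≈ 1.0986
RHS = ln(x) + ln(1) ≈ 0.6931
Since 1.0986 ≠ 0.6931, the equation fails at this point, so it cannot hold for every real x for which both sides are defined.
ln(1) = 0, so the right side is just ln(x), which differs from ln(x+1).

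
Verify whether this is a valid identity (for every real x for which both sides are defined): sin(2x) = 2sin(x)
Claim: sin(2x) = 2sin(x).
Test a specific point where both sides are defined: x = π/3.
LHS = sin(2x) ≈ 0.8660
RHS = 2sin(x) ≈ 1.7321
Since 0.8660 ≠ 1.7321, the equation fails at this point, so it cannot hold for every real x for which both sides are defined.
The correct double-angle formula is sin(2x) = 2sin(x)cos(x).

Conclusion: No, this is NOT an identity.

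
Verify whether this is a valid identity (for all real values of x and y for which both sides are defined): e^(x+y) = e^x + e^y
No, this is NOT an identity.

Claim: e^(x+y) = e^x + e^y.
Test a specific point where both sides are defined: x = -1, y = 1.
LHS = e^(x+y) ≈ 1.0000
RHS = e^x + e^y ≈ 3.0862
Since 1.0000 ≠ 3.0862, the equation fails at this point, so it cannot hold for all real values of x and y for which both sides are defined.
The correct rule is e^(x+y) = e^x · e^y (a product, not a sum).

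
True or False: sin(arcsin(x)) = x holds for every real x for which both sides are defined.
True.

Claim: sin(arcsin(x)) = x.
Reasoning: For -1 ≤ x ≤ 1 (where arcsin is defined), arcsin(x) is by definition an angle whose sine equals x. Taking the sine of that angle returns x. (Note the other order, arcsin(sin x) = x, is NOT an identity.)
So the two sides agree for every real x for which both sides are defined.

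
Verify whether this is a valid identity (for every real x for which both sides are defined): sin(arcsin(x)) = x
Claim: sin(arcsin(x)) = x.
Reasoning: For -1 ≤ x ≤ 1 (where arcsin is defined), arcsin(x) is by definition an angle whose sine equals x. Taking the sine of that angle returns x. (Note the other order, arcsin(sin x) = x, is NOT an identity.)
So the two sides agree for every real x for which both sides are defined.

Conclusion: Yes, this is an identity.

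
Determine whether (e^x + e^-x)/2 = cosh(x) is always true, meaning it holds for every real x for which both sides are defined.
Claim: (e^x + e^-x)/2 = cosh(x).
Reasoning: This is exactly the definition of the hyperbolic cosine: cosh(x) := (e^x + e^-x)/2.
So the two sides agree for every real x for which both sides are defined.

Conclusion: Yes, this is an identity.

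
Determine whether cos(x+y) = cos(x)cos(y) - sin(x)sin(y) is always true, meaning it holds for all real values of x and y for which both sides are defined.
Yes, this is an identity.

Claim: cos(x+y) = cos(x)cos(y) - sin(x)sin(y).
Reasoning: By Euler's formula e^(i(x+y)) = e^(ix)·e^(iy) = (cos x + i·sin x)(cos y + i·sin y). The real part of the left side is cos(x+y); the real part of the product is cos(x)cos(y) - sin(x)sin(y) (since i·i = -1).
So the two sides agree for all real values of x and y for which both sides are defined.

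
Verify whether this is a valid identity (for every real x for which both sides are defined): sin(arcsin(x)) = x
Claim: sin(arcsin(x)) = x.
Reasoning: For -1 ≤ x ≤ 1 (where arcsin is defined), arcsin(x) is by definition an angle whose sine equals x. Taking the sine of that angle returns x. (Note the other order, arcsin(sin x) = x, is NOT an identity.)
So the two sides agree for every real x for which both sides are defined.

Conclusion: Yes, this is an identity.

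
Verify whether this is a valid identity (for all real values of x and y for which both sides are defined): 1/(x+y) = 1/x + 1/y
No, this is NOT an identity.

Claim: 1/(x+y) = 1/x + 1/y.
Test a specific point where both sides are defined: x = 1, y = 2.
LHS = 1/(x+y) ≈ 0.3333
RHS = 1/x + 1/y ≈ 1.5000
Since 0.3333 ≠ 1.5000, the equation fails at this point, so it cannot hold for all real values of x and y for which both sides are defined.
1/x + 1/y = (x+y)/(xy), which is not 1/(x+y).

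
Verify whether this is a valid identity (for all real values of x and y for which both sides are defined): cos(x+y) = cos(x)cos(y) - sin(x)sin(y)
Claim: cos(x+y) = cos(x)cos(y) - sin(x)sin(y).
Reasoning: By Euler's formula e^(i(x+y)) = e^(ix)·e^(iy) = (cos x + i·sin x)(cos y + i·sin y). The real part of the left side is cos(x+y); the real part of the product is cos(x)cos(y) - sin(x)sin(y) (since i·i = -1).
So the two sides agree for all real values of x and y for which both sides are defined.

Conclusion: Yes, this is an identity.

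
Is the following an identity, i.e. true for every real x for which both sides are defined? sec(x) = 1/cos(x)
Claim: sec(x) = 1/cos(x).
Reasoning: sec(x) is by definition the reciprocal of cos(x), wherever cos(x) ≠ 0.
So the two sides agree for every real x for which both sides are defined.

Conclusion: Yes, this is an identity.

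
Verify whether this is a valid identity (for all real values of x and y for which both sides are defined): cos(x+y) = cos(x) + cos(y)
No, this is NOT an identity.

Claim: cos(x+y) = cos(x) + cos(y).
Test a specific point where both sides are defined: x = -π/2, y = -π/3.
LHS = cos(x+y) ≈ -0.8660
RHS = cos(x) + cos(y) ≈ 0.5000
Since -0.8660 ≠ 0.5000, the equation fails at this point, so it cannot hold for all real values of x and y for which both sides are defined.
The correct expansion is cos(x+y) = cos(x)cos(y) - sin(x)sin(y); cosine is not additive.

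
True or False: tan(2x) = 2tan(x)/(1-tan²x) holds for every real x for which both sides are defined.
True.

Claim: tan(2x) = 2tan(x)/(1-tan²x).
Reasoning: tan(2x) = sin(2x)/cos(2x) = 2sin(x)cos(x) / (cos²x - sin²x). Divide numerator and denominator by cos²x: 2tan(x) / (1 - tan²x).
So the two sides agree for every real x for which both sides are defined.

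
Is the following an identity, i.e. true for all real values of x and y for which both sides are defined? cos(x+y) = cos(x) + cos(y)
Claim: cos(x+y) = cos(x) + cos(y).
Test a specific point where both sides are defined: x = 2π/3, y = π/3.
LHS = cos(x+y) ≈ -1.0000
RHS = cos(x) + cos(y) ≈ 0.0000
Since -1.0000 ≠ 0.0000, the equation fails at this point, so it cannot hold for all real values of x and y for which both sides are defined.
The correct expansion is cos(x+y) = cos(x)cos(y) - sin(x)sin(y); cosine is not additive.

Conclusion: No, this is NOT an identity.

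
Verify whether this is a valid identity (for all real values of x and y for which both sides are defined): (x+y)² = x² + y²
No, this is NOT an identity.

Claim: (x+y)² = x² + y².
Test a specific point where both sides are defined: x = -2, y = 2.
LHS = (x+y)² ≈ 0.0000
RHS = x² + y² ≈ 8.0000
Since 0.0000 ≠ 8.0000, the equation fails at this point, so it cannot hold for all real values of x and y for which both sides are defined.
The correct expansion is (x+y)² = x² + 2xy + y²; the cross term 2xy is missing.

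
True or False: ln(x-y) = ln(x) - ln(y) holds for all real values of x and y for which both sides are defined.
False.

Claim: ln(x-y) = ln(x) - ln(y).
Test a specific point where both sides are defined: x = 5, y = 2.
LHS = ln(x-y) ≈ 1.0986
RHS = ln(x) - ln(y) ≈ 0.9163
Since 1.0986 ≠ 0.9163, the equation fails at this point, so it cannot hold for all real values of x and y for which both sides are defined.
ln(x) - ln(y) = ln(x/y), not ln(x-y).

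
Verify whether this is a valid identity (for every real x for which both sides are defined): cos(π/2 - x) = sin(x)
Yes, this is an identity.

Claim: cos(π/2 - x) = sin(x).
Reasoning: Use cos(u - v) = cos(u)cos(v) + sin(u)sin(v) with u = π/2, v = x: cos(π/2)cos(x) + sin(π/2)sin(x) = 0·cos(x) + 1·sin(x) = sin(x).
So the two sides agree for every real x for which both sides are defined.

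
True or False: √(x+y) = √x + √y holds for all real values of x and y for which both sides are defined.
Claim: √(x+y) = √x + √y.
Test a specific point where both sides are defined: x = 4, y = 2.
LHS = √(x+y) ≈ 2.4495
RHS = √x + √y ≈ 3.4142
Since 2.4495 ≠ 3.4142, the equation fails at this point, so it cannot hold for all real values of x and y for which both sides are defined.
Squaring the right side gives x + 2√(xy) + y, not x + y.

Conclusion: False.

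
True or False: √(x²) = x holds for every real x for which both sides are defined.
False.

Claim: √(x²) = x.
Test a specific point where both sides are defined: x = -2.
LHS = √(x²) ≈ 2.0000
RHS = x ≈ -2.0000
Since 2.0000 ≠ -2.0000, the equation fails at this point, so it cannot hold for every real x for which both sides are defined.
√(x²) = |x|, which differs from x whenever x < 0 (both sides are defined for every real x).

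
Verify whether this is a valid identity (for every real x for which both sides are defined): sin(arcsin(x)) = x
Yes, this is an identity.

Claim: sin(arcsin(x)) = x.
Reasoning: For -1 ≤ x ≤ 1 (where arcsin is defined), arcsin(x) is by definition an angle whose sine equals x. Taking the sine of that angle returns x. (Note the other order, arcsin(sin x) = x, is NOT an identity.)
So the two sides agree for every real x for which both sides are defined.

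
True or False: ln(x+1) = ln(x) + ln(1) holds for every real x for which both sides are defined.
False.

Claim: ln(x+1) = ln(x) + ln(1).
Test a specific point where both sides are defined: x = 5.
LHS = ln(x+1) ≈ 1.7918
RHS = ln(x) + ln(1) ≈ 1.6094
Since 1.7918 ≠ 1.6094, the equation fails at this point, so it cannot hold for every real x for which both sides are defined.
ln(1) = 0, so the right side is just ln(x), which differs from ln(x+1).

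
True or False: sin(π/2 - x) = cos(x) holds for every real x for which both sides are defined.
Claim: sin(π/2 - x) = cos(x).
Reasoning: Use sin(u - v) = sin(u)cos(v) - cos(u)sin(v) with u = π/2, v = x: sin(π/2)cos(x) - cos(π/2)sin(x) = 1·cos(x) - 0·sin(x) = cos(x).
So the two sides agree for every real x for which both sides are defined.

Conclusion: True.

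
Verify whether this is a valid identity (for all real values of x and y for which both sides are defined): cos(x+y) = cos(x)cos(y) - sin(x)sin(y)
Yes, this is an identity.

Claim: cos(x+y) = cos(x)cos(y) - sin(x)sin(y).
Reasoning: By Euler's formula e^(i(x+y)) = e^(ix)·e^(iy) = (cos x + i·sin x)(cos y + i·sin y). The real part of the left side is cos(x+y); the real part of the product is cos(x)cos(y) - sin(x)sin(y) (since i·i = -1).
So the two sides agree for all real values of x and y for which both sides are defined.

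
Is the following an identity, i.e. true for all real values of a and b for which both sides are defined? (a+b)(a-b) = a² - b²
Claim: (a+b)(a-b) = a² - b².
Reasoning: Expand: (a+b)(a-b) = a² - ab + ba - b² = a² - b² (the cross terms cancel).
So the two sides agree for all real values of a and b for which both sides are defined.

Conclusion: Yes, this is an identity.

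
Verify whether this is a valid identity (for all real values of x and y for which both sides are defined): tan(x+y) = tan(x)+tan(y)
No, this is NOT an identity.

Claim: tan(x+y) = tan(x)+tan(y).
Test a specific point where both sides are defined: x = -π/4, y = -π/6.
LHS = tan(x+y) ≈ -3.7321
RHS = tan(x)+tan(y) ≈ -1.5774
Since -3.7321 ≠ -1.5774, the equation fails at this point, so it cannot hold for all real values of x and y for which both sides are defined.
The correct formula is tan(x+y) = (tan(x) + tan(y))/(1 - tan(x)tan(y)).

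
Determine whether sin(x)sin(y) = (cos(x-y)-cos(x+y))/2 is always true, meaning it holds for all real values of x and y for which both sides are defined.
Yes, this is an identity.

Claim: sin(x)sin(y) = (cos(x-y)-cos(x+y))/2.
Reasoning: cos(x-y) = cos(x)cos(y) + sin(x)sin(y) and cos(x+y) = cos(x)cos(y) - sin(x)sin(y). Subtracting, cos(x-y) - cos(x+y) = 2sin(x)sin(y); divide by 2.
So the two sides agree for all real values of x and y for which both sides are defined.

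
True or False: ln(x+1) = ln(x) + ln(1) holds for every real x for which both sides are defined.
False.

Claim: ln(x+1) = ln(x) + ln(1).
Test a specific point where both sides are defined: x = 1.
LHS = ln(x+1) ≈ 0.6931
RHS = ln(x) + ln(1) ≈ 0.0000
Since 0.6931 ≠ 0.0000, the equation fails at this point, so it cannot hold for every real x for which both sides are defined.
ln(1) = 0, so the right side is just ln(x), which differs from ln(x+1).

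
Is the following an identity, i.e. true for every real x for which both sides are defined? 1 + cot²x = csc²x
Claim: 1 + cot²x = csc²x.
Reasoning: Start from sin²x + cos²x = 1 and divide every term by sin²x (allowed wherever cot x and csc x are defined): 1 + cot²x = 1/sin²x = csc²x.
So the two sides agree for every real x for which both sides are defined.

Conclusion: Yes, this is an identity.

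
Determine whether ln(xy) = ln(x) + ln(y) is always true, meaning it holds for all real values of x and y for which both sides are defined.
Yes, this is an identity.

Claim: ln(xy) = ln(x) + ln(y).
Reasoning: Both sides are simultaneously defined only when x, y > 0. Write x = e^p, y = e^q (p = ln x, q = ln y). Then xy = e^p · e^q = e^(p+q), so ln(xy) = p + q = ln(x) + ln(y).
So the two sides agree for all real values of x and y for which both sides are defined.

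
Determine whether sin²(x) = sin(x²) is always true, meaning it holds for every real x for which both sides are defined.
Claim: sin²(x) = sin(x²).
Test a specific point where both sides are defined: x = -π/2.
LHS = sin²(x) ≈ 1.0000
RHS = sin(x²) ≈ 0.6243
Since 1.0000 ≠ 0.6243, the equation fails at this point, so it cannot hold for every real x for which both sides are defined.
sin²(x) means (sin x)², squaring the output; sin(x²) squares the input. These are different functions.

Conclusion: No, this is NOT an identity.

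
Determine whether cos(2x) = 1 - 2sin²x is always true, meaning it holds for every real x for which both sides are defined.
Yes, this is an identity.

Claim: cos(2x) = 1 - 2sin²x.
Reasoning: cos(2x) = cos²x - sin²x. Replace cos²x by 1 - sin²x: (1 - sin²x) - sin²x = 1 - 2sin²x.
So the two sides agree for every real x for which both sides are defined.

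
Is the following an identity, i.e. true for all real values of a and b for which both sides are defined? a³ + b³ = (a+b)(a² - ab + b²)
Yes, this is an identity.

Claim: a³ + b³ = (a+b)(a² - ab + b²).
Reasoning: Expand the right side: (a+b)(a² - ab + b²) = a³ - a²b + ab² + a²b - ab² + b³ = a³ + b³ (the middle terms cancel in pairs).
So the two sides agree for all real values of a and b for which both sides are defined.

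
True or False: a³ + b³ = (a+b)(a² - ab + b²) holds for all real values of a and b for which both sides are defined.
True.

Claim: a³ + b³ = (a+b)(a² - ab + b²).
Reasoning: Expand the right side: (a+b)(a² - ab + b²) = a³ - a²b + ab² + a²b - ab² + b³ = a³ + b³ (the middle terms cancel in pairs).
So the two sides agree for all real values of a and b for which both sides are defined.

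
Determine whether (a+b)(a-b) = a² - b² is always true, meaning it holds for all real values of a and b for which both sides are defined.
Yes, this is an identity.

Claim: (a+b)(a-b) = a² - b².
Reasoning: Expand: (a+b)(a-b) = a² - ab + ba - b² = a² - b² (the cross terms cancel).
So the two sides agree for all real values of a and b for which both sides are defined.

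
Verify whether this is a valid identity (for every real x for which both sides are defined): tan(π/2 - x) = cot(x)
Claim: tan(π/2 - x) = cot(x).
Reasoning: tan(π/2 - x) = sin(π/2 - x)/cos(π/2 - x) = cos(x)/sin(x) = cot(x), using the cofunction identities sin(π/2 - x) = cos(x) and cos(π/2 - x) = sin(x).
So the two sides agree for every real x for which both sides are defined.

Conclusion: Yes, this is an identity.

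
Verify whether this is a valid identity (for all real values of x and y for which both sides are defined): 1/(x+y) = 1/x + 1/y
Claim: 1/(x+y) = 1/x + 1/y.
Test a specific point where both sides are defined: x = 1, y = 1/2.
LHS = 1/(x+y) ≈ 0.6667
RHS = 1/x + 1/y ≈ 3.0000
Since 0.6667 ≠ 3.0000, the equation fails at this point, so it cannot hold for all real values of x and y for which both sides are defined.
1/x + 1/y = (x+y)/(xy), which is not 1/(x+y).

Conclusion: No, this is NOT an identity.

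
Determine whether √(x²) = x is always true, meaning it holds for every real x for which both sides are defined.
No, this is NOT an identity.

Claim: √(x²) = x.
Test a specific point where both sides are defined: x = -2.
LHS = √(x²) ≈ 2.0000
RHS = x ≈ -2.0000
Since 2.0000 ≠ -2.0000, the equation fails at this point, so it cannot hold for every real x for which both sides are defined.
√(x²) = |x|, which differs from x whenever x < 0 (both sides are defined for every real x).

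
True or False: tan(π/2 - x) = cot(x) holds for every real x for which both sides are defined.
Claim: tan(π/2 - x) = cot(x).
Reasoning: tan(π/2 - x) = sin(π/2 - x)/cos(π/2 - x) = cos(x)/sin(x) = cot(x), using the cofunction identities sin(π/2 - x) = cos(x) and cos(π/2 - x) = sin(x).
So the two sides agree for every real x for which both sides are defined.

Conclusion: True.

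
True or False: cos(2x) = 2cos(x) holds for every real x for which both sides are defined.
Claim: cos(2x) = 2cos(x).
Test a specific point where both sides are defined: x = -π/2.
LHS = cos(2x) ≈ -1.0000
RHS = 2cos(x) ≈ 0.0000
Since -1.0000 ≠ 0.0000, the equation fails at this point, so it cannot hold for every real x for which both sides are defined.
The correct double-angle formula is cos(2x) = cos²x - sin²x.

Conclusion: False.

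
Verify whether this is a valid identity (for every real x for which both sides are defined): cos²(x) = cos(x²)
No, this is NOT an identity.

Claim: cos²(x) = cos(x²).
Test a specific point where both sides are defined: x = 3π/4.
LHS = cos²(x) ≈ 0.5000
RHS = cos(x²) ≈ 0.7442
Since 0.5000 ≠ 0.7442, the equation fails at this point, so it cannot hold for every real x for which both sides are defined.
cos²(x) means (cos x)², squaring the output; cos(x²) squares the input. These are different functions.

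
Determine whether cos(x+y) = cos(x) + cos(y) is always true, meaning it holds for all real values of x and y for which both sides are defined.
No, this is NOT an identity.

Claim: cos(x+y) = cos(x) + cos(y).
Test a specific point where both sides are defined: x = π/3, y = 2π/3.
LHS = cos(x+y) ≈ -1.0000
RHS = cos(x) + cos(y) ≈ 0.0000
Since -1.0000 ≠ 0.0000, the equation fails at this point, so it cannot hold for all real values of x and y for which both sides are defined.
The correct expansion is cos(x+y) = cos(x)cos(y) - sin(x)sin(y); cosine is not additive.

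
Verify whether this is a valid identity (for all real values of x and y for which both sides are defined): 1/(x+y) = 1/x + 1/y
No, this is NOT an identity.

Claim: 1/(x+y) = 1/x + 1/y.
Test a specific point where both sides are defined: x = 3, y = 2.
LHS = 1/(x+y) ≈ 0.2000
RHS = 1/x + 1/y ≈ 0.8333
Since 0.2000 ≠ 0.8333, the equation fails at this point, so it cannot hold for all real values of x and y for which both sides are defined.
1/x + 1/y = (x+y)/(xy), which is not 1/(x+y).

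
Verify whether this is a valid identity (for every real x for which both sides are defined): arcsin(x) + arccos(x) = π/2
Claim: arcsin(x) + arccos(x) = π/2.
Reasoning: Both sides are defined for -1 ≤ x ≤ 1. Let θ = arcsin(x), so sin θ = x and θ ∈ [-π/2, π/2]. Then cos(π/2 - θ) = sin θ = x and π/2 - θ ∈ [0, π], which is exactly the range of arccos, so arccos(x) = π/2 - θ. Adding: arcsin(x) + arccos(x) = θ + (π/2 - θ) = π/2.
So the two sides agree for every real x for which both sides are defined.

Conclusion: Yes, this is an identity.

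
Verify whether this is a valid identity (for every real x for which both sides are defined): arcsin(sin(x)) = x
No, this is NOT an identity.

Claim: arcsin(sin(x)) = x.
Test a specific point where both sides are defined: x = 2π/3.
LHS = arcsin(sin(x)) ≈ 1.0472
RHS = x ≈ 2.0944
Since 1.0472 ≠ 2.0944, the equation fails at this point, so it cannot hold for every real x for which both sides are defined.
arcsin only returns values in [-π/2, π/2], so arcsin(sin(x)) = x holds only for x in that interval, not for all real x.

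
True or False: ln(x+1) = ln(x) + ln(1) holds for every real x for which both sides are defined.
Claim: ln(x+1) = ln(x) + ln(1).
Test a specific point where both sides are defined: x = 3.
LHS = ln(x+1) ≈ 1.3863
RHS = ln(x) + ln(1) ≈ 1.0986
Since 1.3863 ≠ 1.0986, the equation fails at this point, so it cannot hold for every real x for which both sides are defined.
ln(1) = 0, so the right side is just ln(x), which differs from ln(x+1).

Conclusion: False.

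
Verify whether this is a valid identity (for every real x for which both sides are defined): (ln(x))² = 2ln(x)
No, this is NOT an identity.

Claim: (ln(x))² = 2ln(x).
Test a specific point where both sides are defined: x = 5.
LHS = (ln(x))² ≈ 2.5903
RHS = 2ln(x) ≈ 3.2189
Since 2.5903 ≠ 3.2189, the equation fails at this point, so it cannot hold for every real x for which both sides are defined.
2ln(x) equals ln(x²), which is not the same as (ln x)².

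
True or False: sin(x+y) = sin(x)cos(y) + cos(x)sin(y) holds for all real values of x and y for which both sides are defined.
Claim: sin(x+y) = sin(x)cos(y) + cos(x)sin(y).
Reasoning: By Euler's formula e^(i(x+y)) = e^(ix)·e^(iy) = (cos x + i·sin x)(cos y + i·sin y). The imaginary part of the left side is sin(x+y); the imaginary part of the product is sin(x)cos(y) + cos(x)sin(y).
So the two sides agree for all real values of x and y for which both sides are defined.

Conclusion: True.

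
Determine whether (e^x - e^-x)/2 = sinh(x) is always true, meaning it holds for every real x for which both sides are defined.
Yes, this is an identity.

Claim: (e^x - e^-x)/2 = sinh(x).
Reasoning: This is exactly the definition of the hyperbolic sine: sinh(x) := (e^x - e^-x)/2.
So the two sides agree for every real x for which both sides are defined.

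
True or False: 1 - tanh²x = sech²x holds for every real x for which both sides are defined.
True.

Claim: 1 - tanh²x = sech²x.
Reasoning: Divide cosh²x - sinh²x = 1 through by cosh²x (never zero): 1 - tanh²x = 1/cosh²x = sech²x.
So the two sides agree for every real x for which both sides are defined.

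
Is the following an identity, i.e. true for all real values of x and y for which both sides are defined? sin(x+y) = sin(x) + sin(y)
No, this is NOT an identity.

Claim: sin(x+y) = sin(x) + sin(y).
Test a specific point where both sides are defined: x = π/2, y = -π/3.
LHS = sin(x+y) ≈ 0.5000
RHS = sin(x) + sin(y) ≈ 0.1340
Since 0.5000 ≠ 0.1340, the equation fails at this point, so it cannot hold for all real values of x and y for which both sides are defined.
The correct expansion is sin(x+y) = sin(x)cos(y) + cos(x)sin(y); sine is not additive.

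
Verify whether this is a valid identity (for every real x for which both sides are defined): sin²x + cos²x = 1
Yes, this is an identity.

Claim: sin²x + cos²x = 1.
Reasoning: The point (cos x, sin x) lies on the unit circle X² + Y² = 1, so cos²x + sin²x = 1 for every real x.
So the two sides agree for every real x for which both sides are defined.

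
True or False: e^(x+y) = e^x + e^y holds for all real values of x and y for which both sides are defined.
False.

Claim: e^(x+y) = e^x + e^y.
Test a specific point where both sides are defined: x = -1, y = -3.
LHS = e^(x+y) ≈ 0.0183
RHS = e^x + e^y ≈ 0.4177
Since 0.0183 ≠ 0.4177, the equation fails at this point, so it cannot hold for all real values of x and y for which both sides are defined.
The correct rule is e^(x+y) = e^x · e^y (a product, not a sum).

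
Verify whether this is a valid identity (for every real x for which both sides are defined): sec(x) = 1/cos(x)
Yes, this is an identity.

Claim: sec(x) = 1/cos(x).
Reasoning: sec(x) is by definition the reciprocal of cos(x), wherever cos(x) ≠ 0.
So the two sides agree for every real x for which both sides are defined.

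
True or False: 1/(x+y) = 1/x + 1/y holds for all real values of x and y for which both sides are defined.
False.

Claim: 1/(x+y) = 1/x + 1/y.
Test a specific point where both sides are defined: x = 1, y = -2.
LHS = 1/(x+y) ≈ -1.0000
RHS = 1/x + 1/y ≈ 0.5000
Since -1.0000 ≠ 0.5000, the equation fails at this point, so it cannot hold for all real values of x and y for which both sides are defined.
1/x + 1/y = (x+y)/(xy), which is not 1/(x+y).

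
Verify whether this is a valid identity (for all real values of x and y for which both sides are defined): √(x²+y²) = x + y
No, this is NOT an identity.

Claim: √(x²+y²) = x + y.
Test a specific point where both sides are defined: x = -3, y = 3/2.
LHS = √(x²+y²) ≈ 3.3541
RHS = x + y ≈ -1.5000
Since 3.3541 ≠ -1.5000, the equation fails at this point, so it cannot hold for all real values of x and y for which both sides are defined.
(x+y)² = x² + 2xy + y², not x² + y², so the square root does not split this way.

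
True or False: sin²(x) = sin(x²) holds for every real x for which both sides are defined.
False.

Claim: sin²(x) = sin(x²).
Test a specific point where both sides are defined: x = π/2.
LHS = sin²(x) ≈ 1.0000
RHS = sin(x²) ≈ 0.6243
Since 1.0000 ≠ 0.6243, the equation fails at this point, so it cannot hold for every real x for which both sides are defined.
sin²(x) means (sin x)², squaring the output; sin(x²) squares the input. These are different functions.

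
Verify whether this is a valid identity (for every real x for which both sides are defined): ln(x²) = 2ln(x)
Claim: ln(x²) = 2ln(x).
Reasoning: The right side requires x > 0. For x > 0, x² = (e^(ln x))² = e^(2ln x), so ln(x²) = 2ln(x). (For x < 0 the right side is undefined, so those values are outside the claim.)
So the two sides agree for every real x for which both sides are defined.

Conclusion: Yes, this is an identity.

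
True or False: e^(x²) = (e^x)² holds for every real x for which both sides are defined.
False.

Claim: e^(x²) = (e^x)².
Test a specific point where both sides are defined: x = 1/2.
LHS = e^(x²) ≈ 1.2840
RHS = (e^x)² ≈ 2.7183
Since 1.2840 ≠ 2.7183, the equation fails at this point, so it cannot hold for every real x for which both sides are defined.
(e^x)² = e^(2x), and 2x ≠ x² in general.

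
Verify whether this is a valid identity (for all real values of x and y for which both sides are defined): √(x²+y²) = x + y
Claim: √(x²+y²) = x + y.
Test a specific point where both sides are defined: x = -3, y = 3.
LHS = √(x²+y²) ≈ 4.2426
RHS = x + y ≈ 0.0000
Since 4.2426 ≠ 0.0000, the equation fails at this point, so it cannot hold for all real values of x and y for which both sides are defined.
(x+y)² = x² + 2xy + y², not x² + y², so the square root does not split this way.

Conclusion: No, this is NOT an identity.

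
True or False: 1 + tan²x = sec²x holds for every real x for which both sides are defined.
Claim: 1 + tan²x = sec²x.
Reasoning: Start from sin²x + cos²x = 1 and divide every term by cos²x (allowed wherever tan x and sec x are defined): tan²x + 1 = 1/cos²x = sec²x.
So the two sides agree for every real x for which both sides are defined.

Conclusion: True.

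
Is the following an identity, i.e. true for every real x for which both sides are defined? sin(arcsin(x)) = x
Yes, this is an identity.

Claim: sin(arcsin(x)) = x.
Reasoning: For -1 ≤ x ≤ 1 (where arcsin is defined), arcsin(x) is by definition an angle whose sine equals x. Taking the sine of that angle returns x. (Note the other order, arcsin(sin x) = x, is NOT an identity.)
So the two sides agree for every real x for which both sides are defined.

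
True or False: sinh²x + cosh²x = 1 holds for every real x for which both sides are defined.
Claim: sinh²x + cosh²x = 1.
Test a specific point where both sides are defined: x = 4.
LHS = sinh²x + cosh²x ≈ 1490.4792
RHS = 1 ≈ 1.0000
Since 1490.4792 ≠ 1.0000, the equation fails at this point, so it cannot hold for every real x for which both sides are defined.
The correct hyperbolic identity is cosh²x - sinh²x = 1 (a difference); the sum sinh²x + cosh²x equals cosh(2x).

Conclusion: False.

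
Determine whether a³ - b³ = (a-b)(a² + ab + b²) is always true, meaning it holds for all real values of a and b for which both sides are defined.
Claim: a³ - b³ = (a-b)(a² + ab + b²).
Reasoning: Expand the right side: (a-b)(a² + ab + b²) = a³ + a²b + ab² - a²b - ab² - b³ = a³ - b³ (the middle terms cancel in pairs).
So the two sides agree for all real values of a and b for which both sides are defined.

Conclusion: Yes, this is an identity.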